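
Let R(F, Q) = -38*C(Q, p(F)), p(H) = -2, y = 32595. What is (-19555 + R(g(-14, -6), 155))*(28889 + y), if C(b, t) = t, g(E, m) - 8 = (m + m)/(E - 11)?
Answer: -1197646836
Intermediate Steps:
g(E, m) = 8 + 2*m/(-11 + E) (g(E, m) = 8 + (m + m)/(E - 11) = 8 + (2*m)/(-11 + E) = 8 + 2*m/(-11 + E))
R(F, Q) = 76 (R(F, Q) = -38*(-2) = 76)
(-19555 + R(g(-14, -6), 155))*(28889 + y) = (-19555 + 76)*(28889 + 32595) = -19479*61484 = -1197646836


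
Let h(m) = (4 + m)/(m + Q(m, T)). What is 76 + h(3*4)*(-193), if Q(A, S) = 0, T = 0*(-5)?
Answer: -544/3 ≈ -181.33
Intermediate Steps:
T = 0
h(m) = (4 + m)/m (h(m) = (4 + m)/(m + 0) = (4 + m)/m)
76 + h(3*4)*(-193) = 76 + ((4 + 3*4)/((3*4)))*(-193) = 76 + ((4 + 12)/12)*(-193) = 76 + ((1/12)*16)*(-193) = 76 + (4/3)*(-193) = 76 - 772/3 = -544/3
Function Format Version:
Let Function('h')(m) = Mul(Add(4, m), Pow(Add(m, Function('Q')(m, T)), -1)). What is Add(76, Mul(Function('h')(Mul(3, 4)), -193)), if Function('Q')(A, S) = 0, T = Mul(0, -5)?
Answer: Rational(-544, 3) ≈ -181.33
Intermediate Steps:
T = 0
Function('h')(m) = Mul(Pow(m, -1), Add(4, m)) (Function('h')(m) = Mul(Add(4, m), Pow(Add(m, 0), -1)) = Mul(Add(4, m), Pow(m, -1)) = Mul(Pow(m, -1), Add(4, m)))
Add(76, Mul(Function('h')(Mul(3, 4)), -193)) = Add(76, Mul(Mul(Pow(Mul(3, 4), -1), Add(4, Mul(3, 4))), -193)) = Add(76, Mul(Mul(Pow(12, -1), Add(4, 12)), -193)) = Add(76, Mul(Mul(Rational(1, 12), 16), -193)) = Add(76, Mul(Rational(4, 3), -193)) = Add(76, Rational(-772, 3)) = Rational(-544, 3)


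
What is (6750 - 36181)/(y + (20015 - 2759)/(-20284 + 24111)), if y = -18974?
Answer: 112632437/72596242 ≈ 1.5515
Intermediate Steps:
(6750 - 36181)/(y + (20015 - 2759)/(-20284 + 24111)) = (6750 - 36181)/(-18974 + (20015 - 2759)/(-20284 + 24111)) = -29431/(-18974 + 17256/3827) = -29431/(-72596242/3827) = -29431*(-3827/72596242) = 112632437/72596242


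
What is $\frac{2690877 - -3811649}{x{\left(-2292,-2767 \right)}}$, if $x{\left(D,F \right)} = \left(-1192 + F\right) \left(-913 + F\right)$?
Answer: $\frac{3251263}{7284560} \approx 0.44632$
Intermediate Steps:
$\frac{2690877 - -3811649}{x{\left(-2292,-2767 \right)}} = \frac{2690877 - -3811649}{1088296 + \left(-2767\right)^{2} - -5824535} = \frac{2690877 + 3811649}{1088296 + 7656289 + 5824535} = \frac{6502526}{14569120} = 6502526 \cdot \frac{1}{14569120} = \frac{3251263}{7284560}$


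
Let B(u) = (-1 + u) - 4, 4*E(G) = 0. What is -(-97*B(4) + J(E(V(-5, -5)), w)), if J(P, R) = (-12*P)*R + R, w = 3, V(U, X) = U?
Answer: -100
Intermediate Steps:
E(G) = 0 (E(G) = (1/4)*0 = 0)
B(u) = -5 + u
J(P, R) = R - 12*P*R (J(P, R) = -12*P*R + R = R - 12*P*R)
-(-97*B(4) + J(E(V(-5, -5)), w)) = -(-97*(-5 + 4) + 3*(1 - 12*0)) = -(-97*(-1) + 3*(1 + 0)) = -(97 + 3*1) = -(97 + 3) = -1*100 = -100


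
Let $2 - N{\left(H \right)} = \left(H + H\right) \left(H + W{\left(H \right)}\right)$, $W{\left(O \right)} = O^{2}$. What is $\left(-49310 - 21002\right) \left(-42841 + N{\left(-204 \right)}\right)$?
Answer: $-1184986206184$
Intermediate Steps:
$N{\left(H \right)} = 2 - 2 H \left(H + H^{2}\right)$ ($N{\left(H \right)} = 2 - \left(H + H\right) \left(H + H^{2}\right) = 2 - 2 H \left(H + H^{2}\right)$)
$\left(-49310 - 21002\right) \left(-42841 + N{\left(-204 \right)}\right) = \left(-49310 - 21002\right) \left(-42841 - \left(-2 - 16979328 + 83232\right)\right) = - 70312 \left(-42841 - -16896098\right) = - 70312 \left(-42841 + \left(2 - 83232 + 16979328\right)\right) = - 70312 \left(-42841 + 16896098\right) = \left(-70312\right) 16853257 = -1184986206184$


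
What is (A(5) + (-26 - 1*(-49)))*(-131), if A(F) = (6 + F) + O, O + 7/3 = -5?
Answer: -10480/3 ≈ -3493.3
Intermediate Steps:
O = -22/3 (O = -7/3 - 5 = -22/3 ≈ -7.3333)
A(F) = -4/3 + F (A(F) = (6 + F) - 22/3 = -4/3 + F)
(A(5) + (-26 - 1*(-49)))*(-131) = ((-4/3 + 5) + (-26 - 1*(-49)))*(-131) = (11/3 + (-26 + 49))*(-131) = (11/3 + 23)*(-131) = (80/3)*(-131) = -10480/3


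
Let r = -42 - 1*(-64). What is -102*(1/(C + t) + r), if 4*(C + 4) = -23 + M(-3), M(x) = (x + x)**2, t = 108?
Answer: -321028/143 ≈ -2244.9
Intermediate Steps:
M(x) = 4*x**2 (M(x) = (2*x)**2 = 4*x**2)
C = -3/4 (C = -4 + (-23 + 4*(-3)**2)/4 = -4 + (-23 + 4*9)/4 = -4 + (-23 + 36)/4 = -4 + (1/4)*13 = -4 + 13/4 = -3/4 ≈ -0.75000)
r = 22 (r = -42 + 64 = 22)
-102*(1/(C + t) + r) = -102*(1/(-3/4 + 108) + 22) = -102*(1/(429/4) + 22) = -102*(4/429 + 22) = -102*9442/429 = -321028/143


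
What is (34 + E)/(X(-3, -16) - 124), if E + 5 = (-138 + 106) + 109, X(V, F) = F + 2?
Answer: -53/69 ≈ -0.76812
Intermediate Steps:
X(V, F) = 2 + F
E = 72 (E = -5 + ((-138 + 106) + 109) = -5 + (-32 + 109) = -5 + 77 = 72)
(34 + E)/(X(-3, -16) - 124) = (34 + 72)/((2 - 16) - 124) = 106/(-14 - 124) = 106/(-138) = 106*(-1/138) = -53/69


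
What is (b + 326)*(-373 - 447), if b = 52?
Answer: -309960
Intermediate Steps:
(b + 326)*(-373 - 447) = (52 + 326)*(-373 - 447) = 378*(-820) = -309960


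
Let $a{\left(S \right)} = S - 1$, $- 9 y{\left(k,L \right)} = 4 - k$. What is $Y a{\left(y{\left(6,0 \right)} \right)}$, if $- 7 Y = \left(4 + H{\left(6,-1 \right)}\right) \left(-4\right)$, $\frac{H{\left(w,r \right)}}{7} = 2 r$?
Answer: $\frac{40}{9} \approx 4.4444$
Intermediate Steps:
$H{\left(w,r \right)} = 14 r$ ($H{\left(w,r \right)} = 7 \cdot 2 r = 14 r$)
$y{\left(k,L \right)} = - \frac{4}{9} + \frac{k}{9}$ ($y{\left(k,L \right)} = - \frac{4 - k}{9} = - \frac{4}{9} + \frac{k}{9}$)
$a{\left(S \right)} = -1 + S$
$Y = - \frac{40}{7}$ ($Y = - \frac{\left(4 + 14 \left(-1\right)\right) \left(-4\right)}{7} = - \frac{\left(4 - 14\right) \left(-4\right)}{7} = - \frac{\left(-10\right) \left(-4\right)}{7} = \left(- \frac{1}{7}\right) 40 = - \frac{40}{7} \approx -5.7143$)
$Y a{\left(y{\left(6,0 \right)} \right)} = - \frac{40 \left(-1 + \left(- \frac{4}{9} + \frac{1}{9} \cdot 6\right)\right)}{7} = - \frac{40 \left(-1 + \left(- \frac{4}{9} + \frac{2}{3}\right)\right)}{7} = - \frac{40 \left(-1 + \frac{2}{9}\right)}{7} = \left(- \frac{40}{7}\right) \left(- \frac{7}{9}\right) = \frac{40}{9}$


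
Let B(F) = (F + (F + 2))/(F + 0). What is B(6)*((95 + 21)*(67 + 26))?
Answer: 25172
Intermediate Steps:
B(F) = (2 + 2*F)/F (B(F) = (F + (2 + F))/F = (2 + 2*F)/F)
B(6)*((95 + 21)*(67 + 26)) = (2 + 2/6)*((95 + 21)*(67 + 26)) = (2 + 2*(⅙))*(116*93) = (2 + ⅓)*10788 = (7/3)*10788 = 25172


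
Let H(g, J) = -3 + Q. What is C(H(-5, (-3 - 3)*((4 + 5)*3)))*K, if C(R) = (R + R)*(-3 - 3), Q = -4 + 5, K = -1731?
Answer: -41544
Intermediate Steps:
Q = 1
H(g, J) = -2 (H(g, J) = -3 + 1 = -2)
C(R) = -12*R (C(R) = (2*R)*(-6) = -12*R)
C(H(-5, (-3 - 3)*((4 + 5)*3)))*K = -12*(-2)*(-1731) = 24*(-1731) = -41544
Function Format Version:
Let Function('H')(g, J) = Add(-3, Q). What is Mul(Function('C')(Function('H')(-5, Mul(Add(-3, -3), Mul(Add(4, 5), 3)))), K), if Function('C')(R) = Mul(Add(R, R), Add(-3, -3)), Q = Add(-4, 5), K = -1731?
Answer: -41544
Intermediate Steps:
Q = 1
Function('H')(g, J) = -2 (Function('H')(g, J) = Add(-3, 1) = -2)
Function('C')(R) = Mul(-12, R) (Function('C')(R) = Mul(Mul(2, R), -6) = Mul(-12, R))
Mul(Function('C')(Function('H')(-5, Mul(Add(-3, -3), Mul(Add(4, 5), 3)))), K) = Mul(Mul(-12, -2), -1731) = Mul(24, -1731) = -41544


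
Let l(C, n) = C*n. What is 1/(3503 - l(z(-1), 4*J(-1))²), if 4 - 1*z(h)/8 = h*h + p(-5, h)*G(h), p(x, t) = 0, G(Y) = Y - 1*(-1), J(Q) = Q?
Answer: -1/5713 ≈ -0.00017504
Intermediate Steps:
G(Y) = 1 + Y (G(Y) = Y + 1 = 1 + Y)
z(h) = 32 - 8*h² (z(h) = 32 - 8*(h*h + 0*(1 + h)) = 32 - 8*(h² + 0) = 32 - 8*h²)
1/(3503 - l(z(-1), 4*J(-1))²) = 1/(3503 - ((32 - 8*(-1)²)*(4*(-1)))²) = 1/(3503 - ((32 - 8*1)*(-4))²) = 1/(3503 - ((32 - 8)*(-4))²) = 1/(3503 - (24*(-4))²) = 1/(3503 - 1*(-96)²) = 1/(3503 - 1*9216) = 1/(3503 - 9216) = 1/(-5713) = -1/5713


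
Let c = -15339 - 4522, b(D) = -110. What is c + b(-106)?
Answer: -19971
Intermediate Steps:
c = -19861
c + b(-106) = -19861 - 110 = -19971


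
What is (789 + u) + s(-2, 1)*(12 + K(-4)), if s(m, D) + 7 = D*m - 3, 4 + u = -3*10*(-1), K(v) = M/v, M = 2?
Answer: 677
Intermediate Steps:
K(v) = 2/v
u = 26 (u = -4 - 3*10*(-1) = -4 - 30*(-1) = -4 + 30 = 26)
s(m, D) = -10 + D*m (s(m, D) = -7 + (D*m - 3) = -7 + (-3 + D*m) = -10 + D*m)
(789 + u) + s(-2, 1)*(12 + K(-4)) = (789 + 26) + (-10 + 1*(-2))*(12 + 2/(-4)) = 815 + (-10 - 2)*(12 + 2*(-1/4)) = 815 - 12*(12 - 1/2) = 815 - 12*23/2 = 815 - 138 = 677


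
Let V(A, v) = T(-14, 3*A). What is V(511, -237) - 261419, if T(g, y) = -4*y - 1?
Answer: -267552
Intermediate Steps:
T(g, y) = -1 - 4*y
V(A, v) = -1 - 12*A
V(511, -237) - 261419 = (-1 - 12*511) - 261419 = (-1 - 6132) - 261419 = -6133 - 261419 = -267552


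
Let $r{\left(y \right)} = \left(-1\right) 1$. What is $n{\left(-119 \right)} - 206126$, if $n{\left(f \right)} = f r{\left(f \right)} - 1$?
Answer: $-206008$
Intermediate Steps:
$r{\left(y \right)} = -1$
$n{\left(f \right)} = -1 - f$ ($n{\left(f \right)} = f \left(-1\right) - 1 = - f - 1 = -1 - f$)
$n{\left(-119 \right)} - 206126 = \left(-1 - -119\right) - 206126 = \left(-1 + 119\right) - 206126 = 118 - 206126 = -206008$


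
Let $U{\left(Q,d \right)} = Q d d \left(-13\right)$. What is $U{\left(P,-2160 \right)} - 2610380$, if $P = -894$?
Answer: $54220992820$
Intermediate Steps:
$U{\left(Q,d \right)} = - 13 Q d^{2}$ ($U{\left(Q,d \right)} = Q d^{2} \left(-13\right) = - 13 Q d^{2}$)
$U{\left(P,-2160 \right)} - 2610380 = \left(-13\right) \left(-894\right) \left(-2160\right)^{2} - 2610380 = \left(-13\right) \left(-894\right) 4665600 - 2610380 = 54223603200 - 2610380 = 54220992820$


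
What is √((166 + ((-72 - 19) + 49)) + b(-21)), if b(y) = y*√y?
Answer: √(124 - 21*I*√21) ≈ 11.852 - 4.0597*I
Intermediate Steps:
b(y) = y^(3/2)
√((166 + ((-72 - 19) + 49)) + b(-21)) = √((166 + ((-72 - 19) + 49)) + (-21)^(3/2)) = √((166 + (-91 + 49)) - 21*I*√21) = √((166 - 42) - 21*I*√21) = √(124 - 21*I*√21)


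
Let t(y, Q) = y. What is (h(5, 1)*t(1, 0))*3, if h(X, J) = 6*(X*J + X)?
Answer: 180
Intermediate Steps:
h(X, J) = 6*X + 6*J*X (h(X, J) = 6*(J*X + X) = 6*(X + J*X) = 6*X + 6*J*X)
(h(5, 1)*t(1, 0))*3 = ((6*5*(1 + 1))*1)*3 = ((6*5*2)*1)*3 = (60*1)*3 = 60*3 = 180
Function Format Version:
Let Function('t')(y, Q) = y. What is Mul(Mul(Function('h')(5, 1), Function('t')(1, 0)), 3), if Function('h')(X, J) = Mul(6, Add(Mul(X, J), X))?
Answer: 180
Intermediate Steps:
Function('h')(X, J) = Add(Mul(6, X), Mul(6, J, X)) (Function('h')(X, J) = Mul(6, Add(Mul(J, X), X)) = Mul(6, Add(X, Mul(J, X))) = Add(Mul(6, X), Mul(6, J, X)))
Mul(Mul(Function('h')(5, 1), Function('t')(1, 0)), 3) = Mul(Mul(Mul(6, 5, Add(1, 1)), 1), 3) = Mul(Mul(Mul(6, 5, 2), 1), 3) = Mul(Mul(60, 1), 3) = Mul(60, 3) = 180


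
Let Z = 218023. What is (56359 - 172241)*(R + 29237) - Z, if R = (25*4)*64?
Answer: -4129904857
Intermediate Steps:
R = 6400 (R = 100*64 = 6400)
(56359 - 172241)*(R + 29237) - Z = (56359 - 172241)*(6400 + 29237) - 1*218023 = -115882*35637 - 218023 = -4129686834 - 218023 = -4129904857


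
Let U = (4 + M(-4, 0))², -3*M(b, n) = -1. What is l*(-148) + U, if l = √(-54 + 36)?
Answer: 169/9 - 444*I*√2 ≈ 18.778 - 627.91*I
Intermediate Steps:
M(b, n) = ⅓ (M(b, n) = -⅓*(-1) = ⅓)
U = 169/9 (U = (4 + ⅓)² = (13/3)² = 169/9 ≈ 18.778)
l = 3*I*√2 (l = √(-18) = 3*I*√2 ≈ 4.2426*I)
l*(-148) + U = (3*I*√2)*(-148) + 169/9 = -444*I*√2 + 169/9 = 169/9 - 444*I*√2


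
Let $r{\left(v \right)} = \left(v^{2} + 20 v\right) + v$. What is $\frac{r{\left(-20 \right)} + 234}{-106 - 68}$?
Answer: $- \frac{107}{87} \approx -1.2299$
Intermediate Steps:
$r{\left(v \right)} = v^{2} + 21 v$
$\frac{r{\left(-20 \right)} + 234}{-106 - 68} = \frac{- 20 \left(21 - 20\right) + 234}{-106 - 68} = \frac{\left(-20\right) 1 + 234}{-174} = \left(-20 + 234\right) \left(- \frac{1}{174}\right) = 214 \left(- \frac{1}{174}\right) = - \frac{107}{87}$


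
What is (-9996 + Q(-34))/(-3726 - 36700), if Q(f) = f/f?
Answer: 9995/40426 ≈ 0.24724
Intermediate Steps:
Q(f) = 1
(-9996 + Q(-34))/(-3726 - 36700) = (-9996 + 1)/(-3726 - 36700) = -9995/(-40426) = -9995*(-1/40426) = 9995/40426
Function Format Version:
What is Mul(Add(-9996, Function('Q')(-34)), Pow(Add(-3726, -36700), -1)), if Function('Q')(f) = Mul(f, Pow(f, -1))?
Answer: Rational(9995, 40426) ≈ 0.24724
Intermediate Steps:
Function('Q')(f) = 1
Mul(Add(-9996, Function('Q')(-34)), Pow(Add(-3726, -36700), -1)) = Mul(Add(-9996, 1), Pow(Add(-3726, -36700), -1)) = Mul(-9995, Pow(-40426, -1)) = Mul(-9995, Rational(-1, 40426)) = Rational(9995, 40426)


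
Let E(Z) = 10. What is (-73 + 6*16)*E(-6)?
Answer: 230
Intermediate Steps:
(-73 + 6*16)*E(-6) = (-73 + 6*16)*10 = (-73 + 96)*10 = 23*10 = 230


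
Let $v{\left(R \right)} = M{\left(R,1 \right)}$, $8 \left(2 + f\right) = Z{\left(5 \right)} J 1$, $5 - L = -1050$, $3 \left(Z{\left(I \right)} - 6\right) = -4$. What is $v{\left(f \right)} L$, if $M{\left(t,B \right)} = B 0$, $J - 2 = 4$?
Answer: $0$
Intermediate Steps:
$J = 6$ ($J = 2 + 4 = 6$)
$Z{\left(I \right)} = \frac{14}{3}$ ($Z{\left(I \right)} = 6 + \frac{1}{3} \left(-4\right) = 6 - \frac{4}{3} = \frac{14}{3}$)
$M{\left(t,B \right)} = 0$
$L = 1055$ ($L = 5 - -1050 = 5 + 1050 = 1055$)
$f = \frac{3}{2}$ ($f = -2 + \frac{\frac{14}{3} \cdot 6 \cdot 1}{8} = -2 + \frac{28 \cdot 1}{8} = -2 + \frac{1}{8} \cdot 28 = -2 + \frac{7}{2} = \frac{3}{2} \approx 1.5$)
$v{\left(R \right)} = 0$
$v{\left(f \right)} L = 0 \cdot 1055 = 0$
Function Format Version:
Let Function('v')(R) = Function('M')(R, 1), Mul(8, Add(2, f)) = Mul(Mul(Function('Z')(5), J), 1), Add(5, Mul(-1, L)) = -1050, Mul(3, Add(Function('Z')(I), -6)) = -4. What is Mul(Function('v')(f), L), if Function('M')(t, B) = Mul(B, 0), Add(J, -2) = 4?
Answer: 0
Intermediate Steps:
J = 6 (J = Add(2, 4) = 6)
Function('Z')(I) = Rational(14, 3) (Function('Z')(I) = Add(6, Mul(Rational(1, 3), -4)) = Add(6, Rational(-4, 3)) = Rational(14, 3))
Function('M')(t, B) = 0
L = 1055 (L = Add(5, Mul(-1, -1050)) = Add(5, 1050) = 1055)
f = Rational(3, 2) (f = Add(-2, Mul(Rational(1, 8), Mul(Mul(Rational(14, 3), 6), 1))) = Add(-2, Mul(Rational(1, 8), Mul(28, 1))) = Add(-2, Mul(Rational(1, 8), 28)) = Add(-2, Rational(7, 2)) = Rational(3, 2) ≈ 1.5000)
Function('v')(R) = 0
Mul(Function('v')(f), L) = Mul(0, 1055) = 0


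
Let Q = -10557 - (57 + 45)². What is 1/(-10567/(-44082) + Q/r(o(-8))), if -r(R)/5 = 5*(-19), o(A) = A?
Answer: -20938950/918983477 ≈ -0.022785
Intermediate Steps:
r(R) = 475 (r(R) = -25*(-19) = -5*(-95) = 475)
Q = -20961 (Q = -10557 - 1*102² = -10557 - 1*10404 = -10557 - 10404 = -20961)
1/(-10567/(-44082) + Q/r(o(-8))) = 1/(-10567/(-44082) - 20961/475) = 1/(-10567*(-1/44082) - 20961*1/475) = 1/(10567/44082 - 20961/475) = 1/(-918983477/20938950) = -20938950/918983477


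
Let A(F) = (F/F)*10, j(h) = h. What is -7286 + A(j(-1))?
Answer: -7276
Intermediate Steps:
A(F) = 10 (A(F) = 1*10 = 10)
-7286 + A(j(-1)) = -7286 + 10 = -7276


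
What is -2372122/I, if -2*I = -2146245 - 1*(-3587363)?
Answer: 2372122/720559 ≈ 3.2921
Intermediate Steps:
I = -720559 (I = -(-2146245 - 1*(-3587363))/2 = -(-2146245 + 3587363)/2 = -½*1441118 = -720559)
-2372122/I = -2372122/(-720559) = -2372122*(-1/720559) = 2372122/720559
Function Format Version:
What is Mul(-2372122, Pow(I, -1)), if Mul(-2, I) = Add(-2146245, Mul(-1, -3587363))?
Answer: Rational(2372122, 720559) ≈ 3.2921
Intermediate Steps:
I = -720559 (I = Mul(Rational(-1, 2), Add(-2146245, Mul(-1, -3587363))) = Mul(Rational(-1, 2), Add(-2146245, 3587363)) = Mul(Rational(-1, 2), 1441118) = -720559)
Mul(-2372122, Pow(I, -1)) = Mul(-2372122, Pow(-720559, -1)) = Mul(-2372122, Rational(-1, 720559)) = Rational(2372122, 720559)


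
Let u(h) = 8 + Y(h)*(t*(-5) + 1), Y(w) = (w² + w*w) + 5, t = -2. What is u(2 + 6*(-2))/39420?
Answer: 31/540 ≈ 0.057407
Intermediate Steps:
Y(w) = 5 + 2*w² (Y(w) = (w² + w²) + 5 = 2*w² + 5 = 5 + 2*w²)
u(h) = 63 + 22*h² (u(h) = 8 + (5 + 2*h²)*(-2*(-5) + 1) = 8 + (5 + 2*h²)*(10 + 1) = 8 + (5 + 2*h²)*11 = 8 + (55 + 22*h²) = 63 + 22*h²)
u(2 + 6*(-2))/39420 = (63 + 22*(2 + 6*(-2))²)/39420 = (63 + 22*(2 - 12)²)*(1/39420) = (63 + 22*(-10)²)*(1/39420) = (63 + 22*100)*(1/39420) = (63 + 2200)*(1/39420) = 2263*(1/39420) = 31/540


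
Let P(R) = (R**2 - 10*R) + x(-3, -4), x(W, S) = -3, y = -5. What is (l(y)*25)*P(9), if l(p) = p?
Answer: 1500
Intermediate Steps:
P(R) = -3 + R**2 - 10*R (P(R) = (R**2 - 10*R) - 3 = -3 + R**2 - 10*R)
(l(y)*25)*P(9) = (-5*25)*(-3 + 9**2 - 10*9) = -125*(-3 + 81 - 90) = -125*(-12) = 1500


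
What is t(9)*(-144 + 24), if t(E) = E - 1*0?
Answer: -1080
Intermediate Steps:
t(E) = E (t(E) = E + 0 = E)
t(9)*(-144 + 24) = 9*(-144 + 24) = 9*(-120) = -1080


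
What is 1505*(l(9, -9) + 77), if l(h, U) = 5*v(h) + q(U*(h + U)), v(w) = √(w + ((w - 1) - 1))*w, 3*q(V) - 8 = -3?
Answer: 1167880/3 ≈ 3.8929e+5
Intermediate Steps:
q(V) = 5/3 (q(V) = 8/3 + (⅓)*(-3) = 8/3 - 1 = 5/3)
v(w) = w*√(-2 + 2*w) (v(w) = √(w + ((-1 + w) - 1))*w = √(w + (-2 + w))*w = √(-2 + 2*w)*w = w*√(-2 + 2*w))
l(h, U) = 5/3 + 5*h*√(-2 + 2*h) (l(h, U) = 5*(h*√(-2 + 2*h)) + 5/3 = 5*h*√(-2 + 2*h) + 5/3 = 5/3 + 5*h*√(-2 + 2*h))
1505*(l(9, -9) + 77) = 1505*((5/3 + 5*9*√(-2 + 2*9)) + 77) = 1505*((5/3 + 5*9*√(-2 + 18)) + 77) = 1505*((5/3 + 5*9*√16) + 77) = 1505*((5/3 + 5*9*4) + 77) = 1505*((5/3 + 180) + 77) = 1505*(545/3 + 77) = 1505*(776/3) = 1167880/3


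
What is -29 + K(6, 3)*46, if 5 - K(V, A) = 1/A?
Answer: 557/3 ≈ 185.67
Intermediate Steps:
K(V, A) = 5 - 1/A
-29 + K(6, 3)*46 = -29 + (5 - 1/3)*46 = -29 + (5 - 1*⅓)*46 = -29 + (5 - ⅓)*46 = -29 + (14/3)*46 = -29 + 644/3 = 557/3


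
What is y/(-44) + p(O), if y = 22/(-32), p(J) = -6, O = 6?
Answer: -383/64 ≈ -5.9844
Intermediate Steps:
y = -11/16 (y = 22*(-1/32) = -11/16 ≈ -0.68750)
y/(-44) + p(O) = -11/16/(-44) - 6 = -11/16*(-1/44) - 6 = 1/64 - 6 = -383/64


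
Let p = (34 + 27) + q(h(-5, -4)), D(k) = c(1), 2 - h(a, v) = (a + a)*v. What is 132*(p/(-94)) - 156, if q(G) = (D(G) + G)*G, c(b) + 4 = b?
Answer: -114186/47 ≈ -2429.5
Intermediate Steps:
h(a, v) = 2 - 2*a*v (h(a, v) = 2 - (a + a)*v = 2 - 2*a*v)
c(b) = -4 + b
D(k) = -3 (D(k) = -4 + 1 = -3)
q(G) = G*(-3 + G) (q(G) = (-3 + G)*G = G*(-3 + G))
p = 1619 (p = (34 + 27) + (2 - 2*(-5)*(-4))*(-3 + (2 - 2*(-5)*(-4))) = 61 + (2 - 40)*(-3 + (2 - 40)) = 61 - 38*(-3 - 38) = 61 - 38*(-41) = 61 + 1558 = 1619)
132*(p/(-94)) - 156 = 132*(1619/(-94)) - 156 = 132*(1619*(-1/94)) - 156 = 132*(-1619/94) - 156 = -106854/47 - 156 = -114186/47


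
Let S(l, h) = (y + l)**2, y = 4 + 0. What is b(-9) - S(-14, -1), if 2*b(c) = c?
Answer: -209/2 ≈ -104.50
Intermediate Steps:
b(c) = c/2
y = 4
S(l, h) = (4 + l)**2
b(-9) - S(-14, -1) = (1/2)*(-9) - (4 - 14)**2 = -9/2 - 1*(-10)**2 = -9/2 - 1*100 = -9/2 - 100 = -209/2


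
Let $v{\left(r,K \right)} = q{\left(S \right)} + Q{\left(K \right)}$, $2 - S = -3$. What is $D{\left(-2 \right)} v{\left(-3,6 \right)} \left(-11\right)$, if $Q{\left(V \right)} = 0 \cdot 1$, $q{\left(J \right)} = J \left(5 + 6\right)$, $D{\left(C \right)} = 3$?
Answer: $-1815$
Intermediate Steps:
$S = 5$ ($S = 2 - -3 = 2 + 3 = 5$)
$q{\left(J \right)} = 11 J$ ($q{\left(J \right)} = J 11 = 11 J$)
$Q{\left(V \right)} = 0$
$v{\left(r,K \right)} = 55$ ($v{\left(r,K \right)} = 11 \cdot 5 + 0 = 55 + 0 = 55$)
$D{\left(-2 \right)} v{\left(-3,6 \right)} \left(-11\right) = 3 \cdot 55 \left(-11\right) = 165 \left(-11\right) = -1815$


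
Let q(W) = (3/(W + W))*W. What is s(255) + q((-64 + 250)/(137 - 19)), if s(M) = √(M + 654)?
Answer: 3/2 + 3*√101 ≈ 31.650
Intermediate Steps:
s(M) = √(654 + M)
q(W) = 3/2 (q(W) = (3/(2*W))*W = 3/2)
s(255) + q((-64 + 250)/(137 - 19)) = √(654 + 255) + 3/2 = √909 + 3/2 = 3*√101 + 3/2 = 3/2 + 3*√101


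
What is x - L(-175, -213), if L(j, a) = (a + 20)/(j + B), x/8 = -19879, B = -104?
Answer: -44370121/279 ≈ -1.5903e+5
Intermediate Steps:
x = -159032 (x = 8*(-19879) = -159032)
L(j, a) = (20 + a)/(-104 + j) (L(j, a) = (a + 20)/(j - 104) = (20 + a)/(-104 + j))
x - L(-175, -213) = -159032 - (20 - 213)/(-104 - 175) = -159032 - (-193)/(-279) = -159032 - (-1)*(-193)/279 = -159032 - 1*193/279 = -159032 - 193/279 = -44370121/279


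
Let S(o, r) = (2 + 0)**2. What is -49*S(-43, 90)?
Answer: -196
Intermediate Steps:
S(o, r) = 4 (S(o, r) = 2**2 = 4)
-49*S(-43, 90) = -49*4 = -196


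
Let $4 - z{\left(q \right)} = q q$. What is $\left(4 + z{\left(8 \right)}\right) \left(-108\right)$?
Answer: $6048$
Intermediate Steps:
$z{\left(q \right)} = 4 - q^{2}$ ($z{\left(q \right)} = 4 - q q = 4 - q^{2}$)
$\left(4 + z{\left(8 \right)}\right) \left(-108\right) = \left(4 + \left(4 - 8^{2}\right)\right) \left(-108\right) = \left(4 + \left(4 - 64\right)\right) \left(-108\right) = \left(4 - 60\right) \left(-108\right) = \left(-56\right) \left(-108\right) = 6048$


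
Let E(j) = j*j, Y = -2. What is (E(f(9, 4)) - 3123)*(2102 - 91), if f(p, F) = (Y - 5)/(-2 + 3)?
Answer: -6181814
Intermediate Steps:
f(p, F) = -7 (f(p, F) = (-2 - 5)/(-2 + 3) = -7/1 = -7*1 = -7)
E(j) = j²
(E(f(9, 4)) - 3123)*(2102 - 91) = ((-7)² - 3123)*(2102 - 91) = (49 - 3123)*2011 = -3074*2011 = -6181814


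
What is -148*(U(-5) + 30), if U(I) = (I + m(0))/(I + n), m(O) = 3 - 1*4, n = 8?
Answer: -4144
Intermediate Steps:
m(O) = -1 (m(O) = 3 - 4 = -1)
U(I) = (-1 + I)/(8 + I) (U(I) = (I - 1)/(I + 8) = (-1 + I)/(8 + I))
-148*(U(-5) + 30) = -148*((-1 - 5)/(8 - 5) + 30) = -148*(-6/3 + 30) = -148*((⅓)*(-6) + 30) = -148*(-2 + 30) = -148*28 = -4144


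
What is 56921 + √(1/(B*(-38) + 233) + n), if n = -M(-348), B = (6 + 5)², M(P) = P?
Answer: 56921 + √736724215/1455 ≈ 56940.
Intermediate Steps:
B = 121 (B = 11² = 121)
n = 348 (n = -1*(-348) = 348)
56921 + √(1/(B*(-38) + 233) + n) = 56921 + √(1/(121*(-38) + 233) + 348) = 56921 + √(1/(-4598 + 233) + 348) = 56921 + √(1/(-4365) + 348) = 56921 + √(-1/4365 + 348) = 56921 + √(1519019/4365) = 56921 + √736724215/1455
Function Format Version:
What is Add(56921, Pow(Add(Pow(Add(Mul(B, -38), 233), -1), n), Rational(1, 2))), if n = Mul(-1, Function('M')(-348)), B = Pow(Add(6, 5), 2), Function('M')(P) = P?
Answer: Add(56921, Mul(Rational(1, 1455), Pow(736724215, Rational(1, 2)))) ≈ 56940.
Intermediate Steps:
B = 121 (B = Pow(11, 2) = 121)
n = 348 (n = Mul(-1, -348) = 348)
Add(56921, Pow(Add(Pow(Add(Mul(B, -38), 233), -1), n), Rational(1, 2))) = Add(56921, Pow(Add(Pow(Add(Mul(121, -38), 233), -1), 348), Rational(1, 2))) = Add(56921, Pow(Add(Pow(Add(-4598, 233), -1), 348), Rational(1, 2))) = Add(56921, Pow(Add(Pow(-4365, -1), 348), Rational(1, 2))) = Add(56921, Pow(Add(Rational(-1, 4365), 348), Rational(1, 2))) = Add(56921, Pow(Rational(1519019, 4365), Rational(1, 2))) = Add(56921, Mul(Rational(1, 1455), Pow(736724215, Rational(1, 2))))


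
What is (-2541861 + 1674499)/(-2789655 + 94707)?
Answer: 433681/1347474 ≈ 0.32185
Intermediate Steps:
(-2541861 + 1674499)/(-2789655 + 94707) = -867362/(-2694948) = -867362*(-1/2694948) = 433681/1347474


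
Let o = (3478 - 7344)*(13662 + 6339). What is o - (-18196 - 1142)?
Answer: -77304528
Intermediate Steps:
o = -77323866 (o = -3866*20001 = -77323866)
o - (-18196 - 1142) = -77323866 - (-18196 - 1142) = -77323866 - 1*(-19338) = -77323866 + 19338 = -77304528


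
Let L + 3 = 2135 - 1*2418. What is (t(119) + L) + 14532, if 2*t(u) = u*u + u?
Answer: 21386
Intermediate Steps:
L = -286 (L = -3 + (2135 - 1*2418) = -3 + (2135 - 2418) = -3 - 283 = -286)
t(u) = u/2 + u**2/2 (t(u) = (u*u + u)/2 = (u**2 + u)/2 = (u + u**2)/2 = u/2 + u**2/2)
(t(119) + L) + 14532 = ((1/2)*119*(1 + 119) - 286) + 14532 = ((1/2)*119*120 - 286) + 14532 = (7140 - 286) + 14532 = 6854 + 14532 = 21386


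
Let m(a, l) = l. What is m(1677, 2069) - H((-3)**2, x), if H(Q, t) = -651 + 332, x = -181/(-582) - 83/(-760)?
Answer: 2388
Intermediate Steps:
x = 92933/221160 (x = -181*(-1/582) - 83*(-1/760) = 181/582 + 83/760 = 92933/221160 ≈ 0.42021)
H(Q, t) = -319
m(1677, 2069) - H((-3)**2, x) = 2069 - 1*(-319) = 2069 + 319 = 2388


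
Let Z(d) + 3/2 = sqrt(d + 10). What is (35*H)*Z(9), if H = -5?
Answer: 525/2 - 175*sqrt(19) ≈ -500.31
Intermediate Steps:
Z(d) = -3/2 + sqrt(10 + d) (Z(d) = -3/2 + sqrt(d + 10) = -3/2 + sqrt(10 + d))
(35*H)*Z(9) = (35*(-5))*(-3/2 + sqrt(10 + 9)) = -175*(-3/2 + sqrt(19)) = 525/2 - 175*sqrt(19)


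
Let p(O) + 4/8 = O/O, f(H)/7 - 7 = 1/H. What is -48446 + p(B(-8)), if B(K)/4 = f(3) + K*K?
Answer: -96891/2 ≈ -48446.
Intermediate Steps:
f(H) = 49 + 7/H
B(K) = 616/3 + 4*K**2 (B(K) = 4*((49 + 7/3) + K*K) = 4*((49 + 7*(1/3)) + K**2) = 4*((49 + 7/3) + K**2) = 4*(154/3 + K**2) = 616/3 + 4*K**2)
p(O) = 1/2 (p(O) = -1/2 + O/O = -1/2 + 1 = 1/2)
-48446 + p(B(-8)) = -48446 + 1/2 = -96891/2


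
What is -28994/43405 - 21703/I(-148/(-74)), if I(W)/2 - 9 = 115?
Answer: -949209227/10764440 ≈ -88.180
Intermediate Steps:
I(W) = 248 (I(W) = 18 + 2*115 = 18 + 230 = 248)
-28994/43405 - 21703/I(-148/(-74)) = -28994/43405 - 21703/248 = -949209227/10764440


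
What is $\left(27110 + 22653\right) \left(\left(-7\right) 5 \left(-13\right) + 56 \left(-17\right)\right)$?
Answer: $-24732211$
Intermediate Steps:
$\left(27110 + 22653\right) \left(\left(-7\right) 5 \left(-13\right) + 56 \left(-17\right)\right) = 49763 \left(\left(-35\right) \left(-13\right) - 952\right) = 49763 \left(455 - 952\right) = 49763 \left(-497\right) = -24732211$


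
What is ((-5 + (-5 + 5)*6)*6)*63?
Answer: -1890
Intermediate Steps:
((-5 + (-5 + 5)*6)*6)*63 = ((-5 + 0*6)*6)*63 = ((-5 + 0)*6)*63 = -5*6*63 = -30*63 = -1890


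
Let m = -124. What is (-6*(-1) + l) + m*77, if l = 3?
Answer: -9539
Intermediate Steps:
(-6*(-1) + l) + m*77 = (-6*(-1) + 3) - 124*77 = (6 + 3) - 9548 = 9 - 9548 = -9539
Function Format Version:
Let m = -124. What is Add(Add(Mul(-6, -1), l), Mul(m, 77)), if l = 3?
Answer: -9539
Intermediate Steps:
Add(Add(Mul(-6, -1), l), Mul(m, 77)) = Add(Add(Mul(-6, -1), 3), Mul(-124, 77)) = Add(Add(6, 3), -9548) = Add(9, -9548) = -9539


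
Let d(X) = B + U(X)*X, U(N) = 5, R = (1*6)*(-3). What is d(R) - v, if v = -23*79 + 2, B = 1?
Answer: 1726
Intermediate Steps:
R = -18 (R = 6*(-3) = -18)
d(X) = 1 + 5*X
v = -1815 (v = -1817 + 2 = -1815)
d(R) - v = (1 + 5*(-18)) - 1*(-1815) = (1 - 90) + 1815 = -89 + 1815 = 1726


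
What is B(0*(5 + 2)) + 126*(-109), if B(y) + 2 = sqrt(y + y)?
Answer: -13736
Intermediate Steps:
B(y) = -2 + sqrt(2)*sqrt(y) (B(y) = -2 + sqrt(y + y) = -2 + sqrt(2*y) = -2 + sqrt(2)*sqrt(y))
B(0*(5 + 2)) + 126*(-109) = (-2 + sqrt(2)*sqrt(0*(5 + 2))) + 126*(-109) = (-2 + sqrt(2)*sqrt(0*7)) - 13734 = (-2 + sqrt(2)*sqrt(0)) - 13734 = (-2 + sqrt(2)*0) - 13734 = (-2 + 0) - 13734 = -2 - 13734 = -13736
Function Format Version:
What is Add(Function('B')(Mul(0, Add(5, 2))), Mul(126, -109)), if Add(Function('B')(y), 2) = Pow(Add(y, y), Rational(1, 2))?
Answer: -13736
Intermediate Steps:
Function('B')(y) = Add(-2, Mul(Pow(2, Rational(1, 2)), Pow(y, Rational(1, 2)))) (Function('B')(y) = Add(-2, Pow(Add(y, y), Rational(1, 2))) = Add(-2, Pow(Mul(2, y), Rational(1, 2))) = Add(-2, Mul(Pow(2, Rational(1, 2)), Pow(y, Rational(1, 2)))))
Add(Function('B')(Mul(0, Add(5, 2))), Mul(126, -109)) = Add(Add(-2, Mul(Pow(2, Rational(1, 2)), Pow(Mul(0, Add(5, 2)), Rational(1, 2)))), Mul(126, -109)) = Add(Add(-2, Mul(Pow(2, Rational(1, 2)), Pow(Mul(0, 7), Rational(1, 2)))), -13734) = Add(Add(-2, Mul(Pow(2, Rational(1, 2)), Pow(0, Rational(1, 2)))), -13734) = Add(Add(-2, Mul(Pow(2, Rational(1, 2)), 0)), -13734) = Add(Add(-2, 0), -13734) = Add(-2, -13734) = -13736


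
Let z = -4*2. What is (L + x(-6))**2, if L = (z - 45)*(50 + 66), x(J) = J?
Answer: 37871716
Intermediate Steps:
z = -8
L = -6148 (L = (-8 - 45)*(50 + 66) = -53*116 = -6148)
(L + x(-6))**2 = (-6148 - 6)**2 = (-6154)**2 = 37871716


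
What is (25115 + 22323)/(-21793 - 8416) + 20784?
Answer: 627816418/30209 ≈ 20782.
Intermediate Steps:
(25115 + 22323)/(-21793 - 8416) + 20784 = 47438/(-30209) + 20784 = 47438*(-1/30209) + 20784 = -47438/30209 + 20784 = 627816418/30209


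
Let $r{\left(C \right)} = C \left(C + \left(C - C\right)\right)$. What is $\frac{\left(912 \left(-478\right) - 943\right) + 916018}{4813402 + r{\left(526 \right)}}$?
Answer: $\frac{479139}{5090078} \approx 0.094132$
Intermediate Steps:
$r{\left(C \right)} = C^{2}$ ($r{\left(C \right)} = C \left(C + 0\right) = C C = C^{2}$)
$\frac{\left(912 \left(-478\right) - 943\right) + 916018}{4813402 + r{\left(526 \right)}} = \frac{\left(912 \left(-478\right) - 943\right) + 916018}{4813402 + 526^{2}} = \frac{\left(-435936 - 943\right) + 916018}{4813402 + 276676} = \frac{-436879 + 916018}{5090078} = 479139 \cdot \frac{1}{5090078} = \frac{479139}{5090078}$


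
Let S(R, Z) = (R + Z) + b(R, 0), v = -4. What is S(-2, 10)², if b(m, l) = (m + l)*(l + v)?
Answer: 256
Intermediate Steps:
b(m, l) = (-4 + l)*(l + m) (b(m, l) = (m + l)*(l - 4) = (l + m)*(-4 + l) = (-4 + l)*(l + m))
S(R, Z) = Z - 3*R (S(R, Z) = (R + Z) + (0² - 4*0 - 4*R + 0*R) = (R + Z) + (0 + 0 - 4*R + 0) = (R + Z) - 4*R = Z - 3*R)
S(-2, 10)² = (10 - 3*(-2))² = (10 + 6)² = 16² = 256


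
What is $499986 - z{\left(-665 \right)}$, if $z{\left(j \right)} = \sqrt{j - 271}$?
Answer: $499986 - 6 i \sqrt{26} \approx 4.9999 \cdot 10^{5} - 30.594 i$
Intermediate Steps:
$z{\left(j \right)} = \sqrt{-271 + j}$
$499986 - z{\left(-665 \right)} = 499986 - \sqrt{-271 - 665} = 499986 - \sqrt{-936} = 499986 - 6 i \sqrt{26}$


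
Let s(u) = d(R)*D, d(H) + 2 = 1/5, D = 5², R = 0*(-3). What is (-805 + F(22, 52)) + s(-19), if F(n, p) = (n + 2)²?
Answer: -274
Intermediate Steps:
R = 0
D = 25
d(H) = -9/5 (d(H) = -2 + 1/5 = -2 + ⅕ = -9/5)
s(u) = -45 (s(u) = -9/5*25 = -45)
F(n, p) = (2 + n)²
(-805 + F(22, 52)) + s(-19) = (-805 + (2 + 22)²) - 45 = (-805 + 24²) - 45 = (-805 + 576) - 45 = -229 - 45 = -274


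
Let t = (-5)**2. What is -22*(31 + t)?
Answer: -1232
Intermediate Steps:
t = 25
-22*(31 + t) = -22*(31 + 25) = -22*56 = -1232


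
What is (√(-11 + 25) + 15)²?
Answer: (15 + √14)² ≈ 351.25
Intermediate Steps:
(√(-11 + 25) + 15)² = (√14 + 15)² = (15 + √14)²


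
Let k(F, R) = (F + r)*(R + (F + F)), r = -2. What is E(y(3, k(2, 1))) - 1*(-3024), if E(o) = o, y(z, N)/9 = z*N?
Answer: 3024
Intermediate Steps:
k(F, R) = (-2 + F)*(R + 2*F) (k(F, R) = (F - 2)*(R + (F + F)) = (-2 + F)*(R + 2*F))
y(z, N) = 9*N*z (y(z, N) = 9*(z*N) = 9*(N*z) = 9*N*z)
E(y(3, k(2, 1))) - 1*(-3024) = 9*(-4*2 - 2*1 + 2*2² + 2*1)*3 - 1*(-3024) = 9*(-8 - 2 + 2*4 + 2)*3 + 3024 = 9*(-8 - 2 + 8 + 2)*3 + 3024 = 9*0*3 + 3024 = 0 + 3024 = 3024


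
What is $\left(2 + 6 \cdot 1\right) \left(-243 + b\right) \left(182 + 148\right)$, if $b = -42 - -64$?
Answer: $-583440$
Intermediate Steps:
$b = 22$ ($b = -42 + 64 = 22$)
$\left(2 + 6 \cdot 1\right) \left(-243 + b\right) \left(182 + 148\right) = \left(2 + 6 \cdot 1\right) \left(-243 + 22\right) \left(182 + 148\right) = \left(2 + 6\right) \left(\left(-221\right) 330\right) = 8 \left(-72930\right) = -583440$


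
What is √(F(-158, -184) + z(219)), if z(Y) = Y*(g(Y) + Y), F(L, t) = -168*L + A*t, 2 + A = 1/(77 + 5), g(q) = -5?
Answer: √124017046/41 ≈ 271.62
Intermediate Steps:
A = -163/82 (A = -2 + 1/(77 + 5) = -2 + 1/82 = -163/82 ≈ -1.9878)
F(L, t) = -168*L - 163*t/82
z(Y) = Y*(-5 + Y)
√(F(-158, -184) + z(219)) = √((-168*(-158) - 163/82*(-184)) + 219*(-5 + 219)) = √((26544 + 14996/41) + 219*214) = √(1103300/41 + 46866) = √(3024806/41) = √124017046/41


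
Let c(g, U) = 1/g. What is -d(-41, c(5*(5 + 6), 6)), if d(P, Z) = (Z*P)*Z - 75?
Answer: 226916/3025 ≈ 75.014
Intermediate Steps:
d(P, Z) = -75 + P*Z**2 (d(P, Z) = (P*Z)*Z - 75 = P*Z**2 - 75 = -75 + P*Z**2)
-d(-41, c(5*(5 + 6), 6)) = -(-75 - 41*1/(25*(5 + 6)**2)) = -(-75 - 41*(1/(5*11))**2) = -(-75 - 41*(1/55)**2) = -(-75 - 41*1/3025) = -(-75 - 41/3025) = -1*(-226916/3025) = 226916/3025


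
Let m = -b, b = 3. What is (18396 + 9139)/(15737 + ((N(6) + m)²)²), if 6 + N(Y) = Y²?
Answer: 27535/547178 ≈ 0.050322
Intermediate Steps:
N(Y) = -6 + Y²
m = -3 (m = -1*3 = -3)
(18396 + 9139)/(15737 + ((N(6) + m)²)²) = (18396 + 9139)/(15737 + (((-6 + 6²) - 3)²)²) = 27535/(15737 + (((-6 + 36) - 3)²)²) = 27535/(15737 + ((30 - 3)²)²) = 27535/(15737 + (27²)²) = 27535/(15737 + 729²) = 27535/(15737 + 531441) = 27535/547178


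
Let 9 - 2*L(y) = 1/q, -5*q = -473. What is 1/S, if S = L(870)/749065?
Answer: 354307745/2126 ≈ 1.6665e+5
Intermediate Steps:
q = 473/5 (q = -⅕*(-473) = 473/5 ≈ 94.600)
L(y) = 2126/473 (L(y) = 9/2 - 1/(2*473/5) = 9/2 - ½*5/473 = 9/2 - 5/946 = 2126/473)
S = 2126/354307745 (S = (2126/473)/749065 = (2126/473)*(1/749065) = 2126/354307745 ≈ 6.0004e-6)
1/S = 1/(2126/354307745) = 354307745/2126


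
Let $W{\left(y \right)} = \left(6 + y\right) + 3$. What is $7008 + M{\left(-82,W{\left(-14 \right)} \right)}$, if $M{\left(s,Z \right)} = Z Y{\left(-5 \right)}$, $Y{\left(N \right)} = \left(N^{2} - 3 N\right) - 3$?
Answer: $6823$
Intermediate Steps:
$W{\left(y \right)} = 9 + y$
$Y{\left(N \right)} = -3 + N^{2} - 3 N$
$M{\left(s,Z \right)} = 37 Z$ ($M{\left(s,Z \right)} = Z \left(-3 + \left(-5\right)^{2} - -15\right) = Z \left(-3 + 25 + 15\right) = Z 37 = 37 Z$)
$7008 + M{\left(-82,W{\left(-14 \right)} \right)} = 7008 + 37 \left(9 - 14\right) = 7008 + 37 \left(-5\right) = 7008 - 185 = 6823$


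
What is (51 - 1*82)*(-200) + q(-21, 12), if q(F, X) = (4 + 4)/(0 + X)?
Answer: 18602/3 ≈ 6200.7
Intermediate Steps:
q(F, X) = 8/X
(51 - 1*82)*(-200) + q(-21, 12) = (51 - 1*82)*(-200) + 8/12 = (51 - 82)*(-200) + 8*(1/12) = -31*(-200) + 2/3 = 6200 + 2/3 = 18602/3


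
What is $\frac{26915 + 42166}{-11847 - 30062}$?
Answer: $- \frac{69081}{41909} \approx -1.6484$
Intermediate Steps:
$\frac{26915 + 42166}{-11847 - 30062} = \frac{69081}{-41909} = 69081 \left(- \frac{1}{41909}\right) = - \frac{69081}{41909}$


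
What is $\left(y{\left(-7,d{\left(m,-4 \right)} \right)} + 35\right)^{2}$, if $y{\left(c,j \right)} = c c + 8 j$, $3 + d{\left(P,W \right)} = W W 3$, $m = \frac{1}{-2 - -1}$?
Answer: $197136$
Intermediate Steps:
$m = -1$ ($m = \frac{1}{-2 + 1} = \frac{1}{-1} = -1$)
$d{\left(P,W \right)} = -3 + 3 W^{2}$ ($d{\left(P,W \right)} = -3 + W W 3 = -3 + W^{2} \cdot 3 = -3 + 3 W^{2}$)
$y{\left(c,j \right)} = c^{2} + 8 j$
$\left(y{\left(-7,d{\left(m,-4 \right)} \right)} + 35\right)^{2} = \left(\left(\left(-7\right)^{2} + 8 \left(-3 + 3 \left(-4\right)^{2}\right)\right) + 35\right)^{2} = \left(\left(49 + 8 \left(-3 + 3 \cdot 16\right)\right) + 35\right)^{2} = \left(\left(49 + 8 \left(-3 + 48\right)\right) + 35\right)^{2} = \left(\left(49 + 8 \cdot 45\right) + 35\right)^{2} = \left(\left(49 + 360\right) + 35\right)^{2} = \left(409 + 35\right)^{2} = 444^{2} = 197136$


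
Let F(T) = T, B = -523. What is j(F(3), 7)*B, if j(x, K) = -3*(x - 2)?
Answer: 1569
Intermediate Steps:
j(x, K) = 6 - 3*x (j(x, K) = -3*(-2 + x) = 6 - 3*x)
j(F(3), 7)*B = (6 - 3*3)*(-523) = (6 - 9)*(-523) = -3*(-523) = 1569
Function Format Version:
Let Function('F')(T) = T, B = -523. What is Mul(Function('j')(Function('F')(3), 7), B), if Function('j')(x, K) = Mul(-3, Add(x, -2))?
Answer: 1569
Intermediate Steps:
Function('j')(x, K) = Add(6, Mul(-3, x)) (Function('j')(x, K) = Mul(-3, Add(-2, x)) = Add(6, Mul(-3, x)))
Mul(Function('j')(Function('F')(3), 7), B) = Mul(Add(6, Mul(-3, 3)), -523) = Mul(Add(6, -9), -523) = Mul(-3, -523) = 1569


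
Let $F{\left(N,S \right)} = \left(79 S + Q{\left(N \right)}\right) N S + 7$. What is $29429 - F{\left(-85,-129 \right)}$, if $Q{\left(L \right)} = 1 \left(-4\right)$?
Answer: $111817597$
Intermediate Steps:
$Q{\left(L \right)} = -4$
$F{\left(N,S \right)} = 7 + N S \left(-4 + 79 S\right)$ ($F{\left(N,S \right)} = \left(79 S - 4\right) N S + 7 = \left(-4 + 79 S\right) N S + 7 = N \left(-4 + 79 S\right) S + 7 = N S \left(-4 + 79 S\right) + 7 = 7 + N S \left(-4 + 79 S\right)$)
$29429 - F{\left(-85,-129 \right)} = 29429 - \left(7 - \left(-340\right) \left(-129\right) + 79 \left(-85\right) \left(-129\right)^{2}\right) = 29429 - \left(7 - 43860 + 79 \left(-85\right) 16641\right) = 29429 - \left(7 - 43860 - 111744315\right) = 29429 - -111788168 = 29429 + 111788168 = 111817597$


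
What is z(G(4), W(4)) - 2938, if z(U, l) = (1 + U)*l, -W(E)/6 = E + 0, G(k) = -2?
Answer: -2914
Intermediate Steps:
W(E) = -6*E (W(E) = -6*(E + 0) = -6*E)
z(U, l) = l*(1 + U)
z(G(4), W(4)) - 2938 = (-6*4)*(1 - 2) - 2938 = -24*(-1) - 2938 = 24 - 2938 = -2914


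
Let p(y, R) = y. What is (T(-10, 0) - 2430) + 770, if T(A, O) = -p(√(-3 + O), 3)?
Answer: -1660 - I*√3 ≈ -1660.0 - 1.732*I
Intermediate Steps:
T(A, O) = -√(-3 + O)
(T(-10, 0) - 2430) + 770 = (-√(-3 + 0) - 2430) + 770 = (-√(-3) - 2430) + 770 = (-I*√3 - 2430) + 770 = (-2430 - I*√3) + 770 = -1660 - I*√3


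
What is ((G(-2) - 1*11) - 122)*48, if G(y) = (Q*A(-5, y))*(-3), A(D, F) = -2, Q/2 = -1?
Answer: -6960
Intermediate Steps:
Q = -2 (Q = 2*(-1) = -2)
G(y) = -12 (G(y) = -2*(-2)*(-3) = 4*(-3) = -12)
((G(-2) - 1*11) - 122)*48 = ((-12 - 1*11) - 122)*48 = ((-12 - 11) - 122)*48 = (-23 - 122)*48 = -145*48 = -6960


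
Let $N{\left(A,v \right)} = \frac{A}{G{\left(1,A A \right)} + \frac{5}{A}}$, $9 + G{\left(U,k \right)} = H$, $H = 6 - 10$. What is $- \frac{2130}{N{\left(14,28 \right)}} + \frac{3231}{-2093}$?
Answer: $\frac{56317761}{29302} \approx 1922.0$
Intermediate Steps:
$H = -4$ ($H = 6 - 10 = -4$)
$G{\left(U,k \right)} = -13$ ($G{\left(U,k \right)} = -9 - 4 = -13$)
$N{\left(A,v \right)} = \frac{A}{-13 + \frac{5}{A}}$
$- \frac{2130}{N{\left(14,28 \right)}} + \frac{3231}{-2093} = - \frac{2130}{\left(-1\right) 14^{2} \frac{1}{-5 + 13 \cdot 14}} + \frac{3231}{-2093} = - \frac{2130}{\left(-1\right) 196 \frac{1}{-5 + 182}} + 3231 \left(- \frac{1}{2093}\right) = - \frac{2130}{\left(-1\right) 196 \cdot \frac{1}{177}} - \frac{3231}{2093} = - \frac{2130}{- \frac{196}{177}} - \frac{3231}{2093} = \left(-2130\right) \left(- \frac{177}{196}\right) - \frac{3231}{2093} = \frac{188505}{98} - \frac{3231}{2093} = \frac{56317761}{29302}$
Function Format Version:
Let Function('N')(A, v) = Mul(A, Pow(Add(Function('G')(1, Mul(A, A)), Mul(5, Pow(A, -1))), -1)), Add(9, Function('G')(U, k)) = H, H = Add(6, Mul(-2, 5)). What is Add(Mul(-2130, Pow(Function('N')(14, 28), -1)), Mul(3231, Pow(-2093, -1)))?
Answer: Rational(56317761, 29302) ≈ 1922.0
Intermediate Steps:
H = -4 (H = Add(6, -10) = -4)
Function('G')(U, k) = -13 (Function('G')(U, k) = Add(-9, -4) = -13)
Function('N')(A, v) = Mul(A, Pow(Add(-13, Mul(5, Pow(A, -1))), -1))
Add(Mul(-2130, Pow(Function('N')(14, 28), -1)), Mul(3231, Pow(-2093, -1))) = Add(Mul(-2130, Pow(Mul(-1, Pow(14, 2), Pow(Add(-5, Mul(13, 14)), -1)), -1)), Mul(3231, Pow(-2093, -1))) = Add(Mul(-2130, Pow(Mul(-1, 196, Pow(Add(-5, 182), -1)), -1)), Mul(3231, Rational(-1, 2093))) = Add(Mul(-2130, Pow(Mul(-1, 196, Pow(177, -1)), -1)), Rational(-3231, 2093)) = Add(Mul(-2130, Pow(Mul(-1, 196, Rational(1, 177)), -1)), Rational(-3231, 2093)) = Add(Mul(-2130, Pow(Rational(-196, 177), -1)), Rational(-3231, 2093)) = Add(Mul(-2130, Rational(-177, 196)), Rational(-3231, 2093)) = Add(Rational(188505, 98), Rational(-3231, 2093)) = Rational(56317761, 29302)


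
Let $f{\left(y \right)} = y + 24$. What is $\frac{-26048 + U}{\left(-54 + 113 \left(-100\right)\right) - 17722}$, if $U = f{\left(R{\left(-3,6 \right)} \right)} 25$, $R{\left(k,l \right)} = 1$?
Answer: $\frac{25423}{29076} \approx 0.87436$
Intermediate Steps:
$f{\left(y \right)} = 24 + y$
$U = 625$ ($U = \left(24 + 1\right) 25 = 25 \cdot 25 = 625$)
$\frac{-26048 + U}{\left(-54 + 113 \left(-100\right)\right) - 17722} = \frac{-26048 + 625}{\left(-54 + 113 \left(-100\right)\right) - 17722} = - \frac{25423}{\left(-54 - 11300\right) - 17722} = - \frac{25423}{-11354 - 17722} = - \frac{25423}{-29076} = \left(-25423\right) \left(- \frac{1}{29076}\right) = \frac{25423}{29076}$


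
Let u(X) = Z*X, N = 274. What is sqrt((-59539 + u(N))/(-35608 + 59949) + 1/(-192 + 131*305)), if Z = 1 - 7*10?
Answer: I*sqrt(3018968495841681502)/967871183 ≈ 1.7952*I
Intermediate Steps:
Z = -69 (Z = 1 - 70 = -69)
u(X) = -69*X
sqrt((-59539 + u(N))/(-35608 + 59949) + 1/(-192 + 131*305)) = sqrt((-59539 - 69*274)/(-35608 + 59949) + 1/(-192 + 131*305)) = sqrt((-59539 - 18906)/24341 + 1/(-192 + 39955)) = sqrt(-78445*1/24341 + 1/39763) = sqrt(-78445/24341 + 1/39763) = sqrt(-3119184194/967871183) = I*sqrt(3018968495841681502)/967871183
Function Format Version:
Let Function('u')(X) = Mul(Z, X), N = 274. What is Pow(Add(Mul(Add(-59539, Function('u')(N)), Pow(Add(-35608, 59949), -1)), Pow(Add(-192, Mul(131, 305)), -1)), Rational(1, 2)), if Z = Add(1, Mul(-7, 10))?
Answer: Mul(Rational(1, 967871183), I, Pow(3018968495841681502, Rational(1, 2))) ≈ Mul(1.7952, I)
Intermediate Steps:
Z = -69 (Z = Add(1, -70) = -69)
Function('u')(X) = Mul(-69, X)
Pow(Add(Mul(Add(-59539, Function('u')(N)), Pow(Add(-35608, 59949), -1)), Pow(Add(-192, Mul(131, 305)), -1)), Rational(1, 2)) = Pow(Add(Mul(Add(-59539, Mul(-69, 274)), Pow(Add(-35608, 59949), -1)), Pow(Add(-192, Mul(131, 305)), -1)), Rational(1, 2)) = Pow(Add(Mul(Add(-59539, -18906), Pow(24341, -1)), Pow(Add(-192, 39955), -1)), Rational(1, 2)) = Pow(Add(Mul(-78445, Rational(1, 24341)), Pow(39763, -1)), Rational(1, 2)) = Pow(Add(Rational(-78445, 24341), Rational(1, 39763)), Rational(1, 2)) = Pow(Rational(-3119184194, 967871183), Rational(1, 2)) = Mul(Rational(1, 967871183), I, Pow(3018968495841681502, Rational(1, 2)))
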